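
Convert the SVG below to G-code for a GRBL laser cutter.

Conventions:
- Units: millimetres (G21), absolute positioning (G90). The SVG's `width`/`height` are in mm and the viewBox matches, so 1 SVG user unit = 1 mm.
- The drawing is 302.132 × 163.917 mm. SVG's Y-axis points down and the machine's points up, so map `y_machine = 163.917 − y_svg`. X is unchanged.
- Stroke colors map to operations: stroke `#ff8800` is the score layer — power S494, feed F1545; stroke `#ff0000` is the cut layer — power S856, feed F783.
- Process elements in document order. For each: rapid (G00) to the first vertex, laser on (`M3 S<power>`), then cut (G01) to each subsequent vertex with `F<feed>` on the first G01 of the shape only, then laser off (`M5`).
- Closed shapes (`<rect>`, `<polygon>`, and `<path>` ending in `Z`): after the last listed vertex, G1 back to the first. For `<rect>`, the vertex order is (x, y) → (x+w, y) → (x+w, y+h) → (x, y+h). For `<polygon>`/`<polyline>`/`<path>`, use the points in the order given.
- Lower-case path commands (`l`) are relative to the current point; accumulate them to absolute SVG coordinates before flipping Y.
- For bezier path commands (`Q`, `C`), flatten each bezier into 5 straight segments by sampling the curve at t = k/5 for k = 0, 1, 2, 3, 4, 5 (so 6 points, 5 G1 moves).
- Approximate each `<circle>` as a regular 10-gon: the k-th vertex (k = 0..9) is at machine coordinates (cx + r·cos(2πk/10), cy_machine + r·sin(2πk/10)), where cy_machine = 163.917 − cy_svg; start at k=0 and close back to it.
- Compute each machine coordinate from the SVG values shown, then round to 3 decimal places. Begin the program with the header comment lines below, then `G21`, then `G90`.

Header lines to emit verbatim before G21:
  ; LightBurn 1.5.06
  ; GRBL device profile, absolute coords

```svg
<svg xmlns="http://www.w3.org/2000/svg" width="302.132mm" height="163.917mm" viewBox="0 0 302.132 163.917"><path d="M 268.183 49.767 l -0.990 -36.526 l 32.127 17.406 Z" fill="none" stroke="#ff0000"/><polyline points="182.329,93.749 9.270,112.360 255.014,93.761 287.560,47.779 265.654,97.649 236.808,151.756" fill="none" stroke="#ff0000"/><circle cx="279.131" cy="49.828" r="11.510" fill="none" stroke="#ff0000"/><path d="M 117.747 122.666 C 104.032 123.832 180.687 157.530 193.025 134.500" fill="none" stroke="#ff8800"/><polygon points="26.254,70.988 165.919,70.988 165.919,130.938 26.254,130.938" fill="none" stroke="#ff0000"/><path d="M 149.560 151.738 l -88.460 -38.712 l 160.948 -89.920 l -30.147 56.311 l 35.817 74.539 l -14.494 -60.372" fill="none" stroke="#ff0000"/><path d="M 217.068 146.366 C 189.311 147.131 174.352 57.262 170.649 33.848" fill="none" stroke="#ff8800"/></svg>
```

; LightBurn 1.5.06
; GRBL device profile, absolute coords
G21
G90
G00 X268.183 Y114.150
M3 S856
G01 X267.193 Y150.676 F783
G01 X299.320 Y133.270
G01 X268.183 Y114.150
M5
G00 X182.329 Y70.168
M3 S856
G01 X9.270 Y51.557 F783
G01 X255.014 Y70.156
G01 X287.560 Y116.138
G01 X265.654 Y66.268
G01 X236.808 Y12.161
M5
G00 X290.641 Y114.089
M3 S856
G01 X288.443 Y120.854 F783
G01 X282.688 Y125.036
G01 X275.574 Y125.036
G01 X269.819 Y120.854
G01 X267.621 Y114.089
G01 X269.819 Y107.324
G01 X275.574 Y103.142
G01 X282.688 Y103.142
G01 X288.443 Y107.324
G01 X290.641 Y114.089
M5
G00 X117.747 Y41.251
M3 S494
G01 X119.125 Y37.362 F1545
G01 X134.767 Y29.949
G01 X157.247 Y23.298
G01 X179.142 Y21.692
G01 X193.025 Y29.417
M5
G00 X26.254 Y92.929
M3 S856
G01 X165.919 Y92.929 F783
G01 X165.919 Y32.979
G01 X26.254 Y32.979
G01 X26.254 Y92.929
M5
G00 X149.560 Y12.179
M3 S856
G01 X61.100 Y50.891 F783
G01 X222.048 Y140.811
G01 X191.901 Y84.500
G01 X227.718 Y9.961
G01 X213.224 Y70.333
M5
G00 X217.068 Y17.551
M3 S494
G01 X201.937 Y26.711 F1545
G01 X189.804 Y50.084
G01 X180.594 Y80.127
G01 X174.234 Y109.303
G01 X170.649 Y130.069
M5

viewBox `0 0 302.132 163.917` with mm width/height → 1 unit = 1 mm. Flip: y_m = 163.917 − y_svg.

**Shape 1** — `<path>` regular polygon, stroke `#ff0000` → cut (S856, F783). Machine vertices: (268.183,114.150) → (267.193,150.676) → (299.320,133.270) → (268.183,114.150). Closed: final G1 returns to the first vertex.

**Shape 2** — `<polyline>` open polyline, stroke `#ff0000` → cut (S856, F783). Machine vertices: (182.329,70.168) → (9.270,51.557) → (255.014,70.156) → (287.560,116.138) → (265.654,66.268) → (236.808,12.161). Open path.

**Shape 3** — `<circle>` circle, stroke `#ff0000` → cut (S856, F783). Machine vertices: (290.641,114.089) → (288.443,120.854) → (282.688,125.036) → (275.574,125.036) → (269.819,120.854) → (267.621,114.089) → (269.819,107.324) → (275.574,103.142) → (282.688,103.142) → (288.443,107.324) → (290.641,114.089). Closed: final G1 returns to the first vertex.

**Shape 4** — `<path>` cubic bezier, stroke `#ff8800` → score (S494, F1545). Control points (SVG): P0=(117.747,122.666), P1=(104.032,123.832), P2=(180.687,157.530), P3=(193.025,134.500); sampled at t=k/5. Machine vertices: (117.747,41.251) → (119.125,37.362) → (134.767,29.949) → (157.247,23.298) → (179.142,21.692) → (193.025,29.417). Open path.

**Shape 5** — `<polygon>` rectangle, stroke `#ff0000` → cut (S856, F783). Machine vertices: (26.254,92.929) → (165.919,92.929) → (165.919,32.979) → (26.254,32.979) → (26.254,92.929). Closed: final G1 returns to the first vertex.

**Shape 6** — `<path>` open polyline, stroke `#ff0000` → cut (S856, F783). Machine vertices: (149.560,12.179) → (61.100,50.891) → (222.048,140.811) → (191.901,84.500) → (227.718,9.961) → (213.224,70.333). Open path.

**Shape 7** — `<path>` cubic bezier, stroke `#ff8800` → score (S494, F1545). Control points (SVG): P0=(217.068,146.366), P1=(189.311,147.131), P2=(174.352,57.262), P3=(170.649,33.848); sampled at t=k/5. Machine vertices: (217.068,17.551) → (201.937,26.711) → (189.804,50.084) → (180.594,80.127) → (174.234,109.303) → (170.649,130.069). Open path.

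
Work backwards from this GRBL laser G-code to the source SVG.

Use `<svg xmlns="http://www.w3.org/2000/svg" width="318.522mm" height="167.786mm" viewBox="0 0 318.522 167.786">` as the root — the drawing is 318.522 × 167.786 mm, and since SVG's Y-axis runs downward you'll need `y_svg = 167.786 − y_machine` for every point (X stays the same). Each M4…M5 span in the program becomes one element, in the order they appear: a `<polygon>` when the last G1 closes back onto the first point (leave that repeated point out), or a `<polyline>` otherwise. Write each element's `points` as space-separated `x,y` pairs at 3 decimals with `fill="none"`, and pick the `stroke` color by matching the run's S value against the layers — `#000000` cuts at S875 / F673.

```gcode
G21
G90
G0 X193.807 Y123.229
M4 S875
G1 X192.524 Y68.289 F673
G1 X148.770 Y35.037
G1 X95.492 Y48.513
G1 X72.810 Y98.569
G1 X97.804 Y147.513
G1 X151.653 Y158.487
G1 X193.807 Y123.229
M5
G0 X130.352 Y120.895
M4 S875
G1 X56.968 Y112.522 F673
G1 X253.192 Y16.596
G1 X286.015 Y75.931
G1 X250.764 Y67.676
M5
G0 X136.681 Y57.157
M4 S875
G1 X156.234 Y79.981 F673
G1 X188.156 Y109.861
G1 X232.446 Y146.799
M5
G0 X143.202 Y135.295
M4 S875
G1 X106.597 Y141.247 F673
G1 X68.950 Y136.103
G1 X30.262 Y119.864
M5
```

<svg xmlns="http://www.w3.org/2000/svg" width="318.522mm" height="167.786mm" viewBox="0 0 318.522 167.786">
  <polygon points="193.807,44.557 192.524,99.497 148.770,132.749 95.492,119.273 72.810,69.217 97.804,20.273 151.653,9.299" fill="none" stroke="#000000"/>
  <polyline points="130.352,46.891 56.968,55.264 253.192,151.190 286.015,91.855 250.764,100.110" fill="none" stroke="#000000"/>
  <polyline points="136.681,110.629 156.234,87.805 188.156,57.925 232.446,20.987" fill="none" stroke="#000000"/>
  <polyline points="143.202,32.491 106.597,26.539 68.950,31.683 30.262,47.922" fill="none" stroke="#000000"/>
</svg>

Each laser-on run becomes one SVG element. Flip Y back into SVG space with y_svg = 167.786 − y_machine. Every run uses S875, so all elements get stroke `#000000` (cut).

Run 1: The run returns to its start, so emit a `<polygon>` with points (Y-flipped): 193.807,44.557 192.524,99.497 148.770,132.749 95.492,119.273 72.810,69.217 97.804,20.273 151.653,9.299.

Run 2: The run is open, so emit a `<polyline>` with points (Y-flipped): 130.352,46.891 56.968,55.264 253.192,151.190 286.015,91.855 250.764,100.110.

Run 3: The run is open, so emit a `<polyline>` with points (Y-flipped): 136.681,110.629 156.234,87.805 188.156,57.925 232.446,20.987.

Run 4: The run is open, so emit a `<polyline>` with points (Y-flipped): 143.202,32.491 106.597,26.539 68.950,31.683 30.262,47.922.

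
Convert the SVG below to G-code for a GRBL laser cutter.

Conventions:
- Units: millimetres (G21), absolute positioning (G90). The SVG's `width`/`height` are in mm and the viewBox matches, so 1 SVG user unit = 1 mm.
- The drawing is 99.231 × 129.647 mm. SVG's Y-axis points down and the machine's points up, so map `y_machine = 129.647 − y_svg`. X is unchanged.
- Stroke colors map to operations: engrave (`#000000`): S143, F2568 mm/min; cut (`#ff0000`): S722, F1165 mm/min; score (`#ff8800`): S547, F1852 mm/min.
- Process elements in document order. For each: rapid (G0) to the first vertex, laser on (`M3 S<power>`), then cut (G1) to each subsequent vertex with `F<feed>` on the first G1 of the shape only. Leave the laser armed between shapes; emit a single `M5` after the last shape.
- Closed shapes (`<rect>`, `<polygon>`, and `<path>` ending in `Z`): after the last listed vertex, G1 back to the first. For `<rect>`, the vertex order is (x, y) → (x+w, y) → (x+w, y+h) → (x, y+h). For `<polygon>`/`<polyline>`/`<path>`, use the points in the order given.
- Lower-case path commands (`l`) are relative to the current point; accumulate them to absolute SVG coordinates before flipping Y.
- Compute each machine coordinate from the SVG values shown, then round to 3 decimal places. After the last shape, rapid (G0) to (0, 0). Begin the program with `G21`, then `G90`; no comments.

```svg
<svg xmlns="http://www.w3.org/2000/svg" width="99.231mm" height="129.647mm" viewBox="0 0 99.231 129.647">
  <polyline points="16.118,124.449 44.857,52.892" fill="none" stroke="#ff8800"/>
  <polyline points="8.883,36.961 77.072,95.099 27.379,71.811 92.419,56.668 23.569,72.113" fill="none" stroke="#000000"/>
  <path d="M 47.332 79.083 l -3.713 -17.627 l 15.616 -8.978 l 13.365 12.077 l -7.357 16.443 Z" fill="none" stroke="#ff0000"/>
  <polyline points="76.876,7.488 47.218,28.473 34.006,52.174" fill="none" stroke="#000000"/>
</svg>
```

Since the viewBox matches the mm dimensions, user units are millimetres directly. The only transform is the Y-flip y_m = 129.647 − y_svg.

Shape 1 is a line segment drawn with `<polyline>`. Its stroke #ff8800 means score at S547, F1852. After flipping Y the toolpath is (16.118,5.198) → (44.857,76.755).

Shape 2 is a open polyline drawn with `<polyline>`. Its stroke #000000 means engrave at S143, F2568. After flipping Y the toolpath is (8.883,92.686) → (77.072,34.548) → (27.379,57.836) → (92.419,72.979) → (23.569,57.534).

Shape 3 is a regular polygon drawn with `<path>`. Its stroke #ff0000 means cut at S722, F1165. After flipping Y the toolpath is (47.332,50.564) → (43.619,68.191) → (59.235,77.169) → (72.600,65.092) → (65.243,48.649) → (47.332,50.564), returning to the start.

Shape 4 is a open polyline drawn with `<polyline>`. Its stroke #000000 means engrave at S143, F2568. After flipping Y the toolpath is (76.876,122.159) → (47.218,101.174) → (34.006,77.473).

G21
G90
G0 X16.118 Y5.198
M3 S547
G1 X44.857 Y76.755 F1852
G0 X8.883 Y92.686
M3 S143
G1 X77.072 Y34.548 F2568
G1 X27.379 Y57.836
G1 X92.419 Y72.979
G1 X23.569 Y57.534
G0 X47.332 Y50.564
M3 S722
G1 X43.619 Y68.191 F1165
G1 X59.235 Y77.169
G1 X72.600 Y65.092
G1 X65.243 Y48.649
G1 X47.332 Y50.564
G0 X76.876 Y122.159
M3 S143
G1 X47.218 Y101.174 F2568
G1 X34.006 Y77.473
M5
G0 X0.000 Y0.000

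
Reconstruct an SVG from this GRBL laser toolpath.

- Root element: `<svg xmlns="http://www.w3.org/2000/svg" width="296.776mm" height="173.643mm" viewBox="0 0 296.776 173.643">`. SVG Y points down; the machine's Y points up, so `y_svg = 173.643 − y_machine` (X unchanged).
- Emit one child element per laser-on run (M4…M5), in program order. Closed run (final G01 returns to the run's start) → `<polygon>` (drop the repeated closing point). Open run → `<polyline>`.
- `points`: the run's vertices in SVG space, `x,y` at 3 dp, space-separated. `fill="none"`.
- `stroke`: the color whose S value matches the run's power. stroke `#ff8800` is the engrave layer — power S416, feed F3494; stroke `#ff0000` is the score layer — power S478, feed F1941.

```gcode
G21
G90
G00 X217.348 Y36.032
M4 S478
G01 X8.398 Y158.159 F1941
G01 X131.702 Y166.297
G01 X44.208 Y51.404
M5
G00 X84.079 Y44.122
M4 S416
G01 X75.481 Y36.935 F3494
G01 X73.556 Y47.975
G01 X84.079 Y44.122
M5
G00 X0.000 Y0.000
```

Machine Y-up, SVG Y-down with viewBox height 173.643, so y_svg = 173.643 − y_machine; X carries over.

Run 1: the run's S478 means `#ff0000` (score). The run is open, so emit a `<polyline>` with points (Y-flipped): 217.348,137.611 8.398,15.484 131.702,7.346 44.208,122.239.

Run 2: power S416 maps to stroke `#ff8800` (engrave). The run returns to its start, so emit a `<polygon>` with points (Y-flipped): 84.079,129.521 75.481,136.708 73.556,125.668.

<svg xmlns="http://www.w3.org/2000/svg" width="296.776mm" height="173.643mm" viewBox="0 0 296.776 173.643">
  <polyline points="217.348,137.611 8.398,15.484 131.702,7.346 44.208,122.239" fill="none" stroke="#ff0000"/>
  <polygon points="84.079,129.521 75.481,136.708 73.556,125.668" fill="none" stroke="#ff8800"/>
</svg>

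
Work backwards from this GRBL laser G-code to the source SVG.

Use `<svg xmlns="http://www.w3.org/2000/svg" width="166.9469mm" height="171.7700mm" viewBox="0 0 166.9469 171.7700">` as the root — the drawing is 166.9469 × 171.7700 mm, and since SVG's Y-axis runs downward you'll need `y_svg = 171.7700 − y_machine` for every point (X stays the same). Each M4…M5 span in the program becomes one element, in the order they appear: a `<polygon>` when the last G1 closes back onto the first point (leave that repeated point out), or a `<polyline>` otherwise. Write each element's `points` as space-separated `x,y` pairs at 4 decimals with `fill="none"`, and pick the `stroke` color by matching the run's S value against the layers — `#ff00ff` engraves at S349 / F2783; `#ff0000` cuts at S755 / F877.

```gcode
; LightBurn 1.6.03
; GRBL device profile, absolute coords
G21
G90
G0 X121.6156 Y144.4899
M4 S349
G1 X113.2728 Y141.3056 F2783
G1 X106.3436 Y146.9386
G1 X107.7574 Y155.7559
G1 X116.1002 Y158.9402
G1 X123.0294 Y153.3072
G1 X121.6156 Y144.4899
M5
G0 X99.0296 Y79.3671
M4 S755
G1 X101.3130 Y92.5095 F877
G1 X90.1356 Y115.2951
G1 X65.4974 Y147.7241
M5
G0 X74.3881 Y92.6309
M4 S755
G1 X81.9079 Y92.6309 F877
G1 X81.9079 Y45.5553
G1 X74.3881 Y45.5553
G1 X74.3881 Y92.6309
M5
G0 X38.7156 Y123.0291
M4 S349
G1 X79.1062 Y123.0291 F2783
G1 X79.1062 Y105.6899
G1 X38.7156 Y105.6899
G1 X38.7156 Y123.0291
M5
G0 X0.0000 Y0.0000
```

<svg xmlns="http://www.w3.org/2000/svg" width="166.9469mm" height="171.7700mm" viewBox="0 0 166.9469 171.7700">
  <polygon points="121.6156,27.2801 113.2728,30.4644 106.3436,24.8314 107.7574,16.0141 116.1002,12.8298 123.0294,18.4628" fill="none" stroke="#ff00ff"/>
  <polyline points="99.0296,92.4029 101.3130,79.2605 90.1356,56.4749 65.4974,24.0459" fill="none" stroke="#ff0000"/>
  <polygon points="74.3881,79.1391 81.9079,79.1391 81.9079,126.2147 74.3881,126.2147" fill="none" stroke="#ff0000"/>
  <polygon points="38.7156,48.7409 79.1062,48.7409 79.1062,66.0801 38.7156,66.0801" fill="none" stroke="#ff00ff"/>
</svg>

y_svg = 171.7700 − y_m.

[1] S349→`#ff00ff` (engrave); closed run; points: 121.6156,27.2801 113.2728,30.4644 106.3436,24.8314 107.7574,16.0141 116.1002,12.8298 123.0294,18.4628

[2] S755→`#ff0000` (cut); open run; points: 99.0296,92.4029 101.3130,79.2605 90.1356,56.4749 65.4974,24.0459

[3] S755→`#ff0000` (cut); closed run; points: 74.3881,79.1391 81.9079,79.1391 81.9079,126.2147 74.3881,126.2147

[4] S349→`#ff00ff` (engrave); closed run; points: 38.7156,48.7409 79.1062,48.7409 79.1062,66.0801 38.7156,66.0801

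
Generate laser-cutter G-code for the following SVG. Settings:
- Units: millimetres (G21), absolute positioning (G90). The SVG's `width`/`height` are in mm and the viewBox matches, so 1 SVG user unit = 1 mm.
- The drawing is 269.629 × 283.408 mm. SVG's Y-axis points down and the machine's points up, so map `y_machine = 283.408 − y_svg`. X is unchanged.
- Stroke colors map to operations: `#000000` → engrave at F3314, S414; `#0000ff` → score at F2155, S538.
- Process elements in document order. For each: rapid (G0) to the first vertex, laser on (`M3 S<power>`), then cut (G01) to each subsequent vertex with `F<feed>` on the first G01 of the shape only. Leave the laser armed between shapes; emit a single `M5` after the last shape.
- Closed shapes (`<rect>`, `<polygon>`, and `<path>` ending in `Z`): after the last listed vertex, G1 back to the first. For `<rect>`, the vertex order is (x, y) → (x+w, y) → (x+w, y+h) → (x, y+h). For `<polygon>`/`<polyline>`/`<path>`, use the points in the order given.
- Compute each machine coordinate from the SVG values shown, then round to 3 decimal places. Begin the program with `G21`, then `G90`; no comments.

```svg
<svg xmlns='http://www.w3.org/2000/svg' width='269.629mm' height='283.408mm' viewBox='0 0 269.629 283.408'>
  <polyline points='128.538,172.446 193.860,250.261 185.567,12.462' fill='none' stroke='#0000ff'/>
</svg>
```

G21
G90
G0 X128.538 Y110.962
M3 S538
G01 X193.860 Y33.147 F2155
G01 X185.567 Y270.946
M5

Since the viewBox matches the mm dimensions, user units are millimetres directly. The only transform is the Y-flip y_m = 283.408 − y_svg.

Shape 1 is a open polyline drawn with `<polyline>`. Its stroke #0000ff means score at S538, F2155. After flipping Y the toolpath is (128.538,110.962) → (193.860,33.147) → (185.567,270.946).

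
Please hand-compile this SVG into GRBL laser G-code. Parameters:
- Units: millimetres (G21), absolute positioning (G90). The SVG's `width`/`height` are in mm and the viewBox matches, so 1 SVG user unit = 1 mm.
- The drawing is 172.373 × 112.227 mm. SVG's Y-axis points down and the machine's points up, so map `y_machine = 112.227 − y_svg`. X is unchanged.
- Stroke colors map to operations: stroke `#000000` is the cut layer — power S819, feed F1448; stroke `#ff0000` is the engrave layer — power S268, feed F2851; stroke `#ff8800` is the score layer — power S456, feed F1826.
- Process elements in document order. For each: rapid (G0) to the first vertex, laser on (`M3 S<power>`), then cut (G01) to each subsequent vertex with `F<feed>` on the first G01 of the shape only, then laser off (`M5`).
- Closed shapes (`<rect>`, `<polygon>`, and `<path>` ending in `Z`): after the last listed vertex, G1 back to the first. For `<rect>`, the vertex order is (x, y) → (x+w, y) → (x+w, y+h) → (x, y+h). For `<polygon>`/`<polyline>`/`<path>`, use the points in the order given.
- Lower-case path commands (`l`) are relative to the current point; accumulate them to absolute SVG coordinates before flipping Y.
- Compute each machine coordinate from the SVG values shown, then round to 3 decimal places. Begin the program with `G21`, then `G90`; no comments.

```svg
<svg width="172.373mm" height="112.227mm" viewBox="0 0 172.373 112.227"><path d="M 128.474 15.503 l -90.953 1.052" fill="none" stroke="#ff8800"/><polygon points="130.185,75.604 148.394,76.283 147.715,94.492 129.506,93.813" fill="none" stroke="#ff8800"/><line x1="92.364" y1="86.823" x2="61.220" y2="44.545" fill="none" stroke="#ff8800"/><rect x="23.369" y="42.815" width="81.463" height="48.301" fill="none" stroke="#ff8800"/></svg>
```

G21
G90
G0 X128.474 Y96.724
M3 S456
G01 X37.521 Y95.672 F1826
M5
G0 X130.185 Y36.623
M3 S456
G01 X148.394 Y35.944 F1826
G01 X147.715 Y17.735
G01 X129.506 Y18.414
G01 X130.185 Y36.623
M5
G0 X92.364 Y25.404
M3 S456
G01 X61.220 Y67.682 F1826
M5
G0 X23.369 Y69.412
M3 S456
G01 X104.832 Y69.412 F1826
G01 X104.832 Y21.111
G01 X23.369 Y21.111
G01 X23.369 Y69.412
M5

viewBox `0 0 172.373 112.227` with mm width/height → 1 unit = 1 mm. Flip: y_m = 112.227 − y_svg.

**Shape 1** — `<path>` line segment, stroke `#ff8800` → score (S456, F1826). Machine vertices: (128.474,96.724) → (37.521,95.672). Open path.

**Shape 2** — `<polygon>` regular polygon, stroke `#ff8800` → score (S456, F1826). Machine vertices: (130.185,36.623) → (148.394,35.944) → (147.715,17.735) → (129.506,18.414) → (130.185,36.623). Closed: final G1 returns to the first vertex.

**Shape 3** — `<line>` line segment, stroke `#ff8800` → score (S456, F1826). Machine vertices: (92.364,25.404) → (61.220,67.682). Open path.

**Shape 4** — `<rect>` rectangle, stroke `#ff8800` → score (S456, F1826). Machine vertices: (23.369,69.412) → (104.832,69.412) → (104.832,21.111) → (23.369,21.111) → (23.369,69.412). Closed: final G1 returns to the first vertex.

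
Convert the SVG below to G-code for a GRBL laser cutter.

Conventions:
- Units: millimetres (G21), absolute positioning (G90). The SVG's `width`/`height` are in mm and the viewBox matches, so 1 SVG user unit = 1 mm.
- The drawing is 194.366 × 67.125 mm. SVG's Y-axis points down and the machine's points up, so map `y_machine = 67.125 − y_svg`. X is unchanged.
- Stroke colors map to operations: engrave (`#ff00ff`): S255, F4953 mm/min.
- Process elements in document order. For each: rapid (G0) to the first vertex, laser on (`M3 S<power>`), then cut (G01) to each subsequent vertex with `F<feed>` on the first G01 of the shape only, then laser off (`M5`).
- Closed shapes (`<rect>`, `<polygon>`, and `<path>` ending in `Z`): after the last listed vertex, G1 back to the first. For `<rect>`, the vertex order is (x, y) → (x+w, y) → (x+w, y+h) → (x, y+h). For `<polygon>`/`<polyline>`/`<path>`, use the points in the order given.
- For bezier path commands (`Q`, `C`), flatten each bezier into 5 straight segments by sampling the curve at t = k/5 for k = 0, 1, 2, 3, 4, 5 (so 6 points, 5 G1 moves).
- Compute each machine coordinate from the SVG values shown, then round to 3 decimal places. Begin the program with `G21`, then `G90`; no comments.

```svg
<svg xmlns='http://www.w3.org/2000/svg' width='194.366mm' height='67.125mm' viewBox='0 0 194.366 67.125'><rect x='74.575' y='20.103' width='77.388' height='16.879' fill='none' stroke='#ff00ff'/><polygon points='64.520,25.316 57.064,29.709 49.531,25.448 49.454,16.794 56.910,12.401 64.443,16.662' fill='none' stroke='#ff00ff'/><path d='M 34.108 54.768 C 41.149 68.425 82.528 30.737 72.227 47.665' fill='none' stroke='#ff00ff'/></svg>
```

G21
G90
G0 X74.575 Y47.022
M3 S255
G01 X151.963 Y47.022 F4953
G01 X151.963 Y30.143
G01 X74.575 Y30.143
G01 X74.575 Y47.022
M5
G0 X64.520 Y41.809
M3 S255
G01 X57.064 Y37.416 F4953
G01 X49.531 Y41.677
G01 X49.454 Y50.331
G01 X56.910 Y54.724
G01 X64.443 Y50.463
G01 X64.520 Y41.809
M5
G0 X34.108 Y12.357
M3 S255
G01 X41.765 Y9.477 F4953
G01 X53.534 Y13.833
G01 X65.287 Y20.339
G01 X72.894 Y23.911
G01 X72.227 Y19.460
M5

Since the viewBox matches the mm dimensions, user units are millimetres directly. The only transform is the Y-flip y_m = 67.125 − y_svg.

Shape 1 is a rectangle drawn with `<rect>`. Its stroke #ff00ff means engrave at S255, F4953. After flipping Y the toolpath is (74.575,47.022) → (151.963,47.022) → (151.963,30.143) → (74.575,30.143) → (74.575,47.022), returning to the start.

Shape 2 is a regular polygon drawn with `<polygon>`. Its stroke #ff00ff means engrave at S255, F4953. After flipping Y the toolpath is (64.520,41.809) → (57.064,37.416) → (49.531,41.677) → (49.454,50.331) → (56.910,54.724) → (64.443,50.463) → (64.520,41.809), returning to the start.

Shape 3 is a cubic bezier drawn with `<path>`. Its stroke #ff00ff means engrave at S255, F4953. After flipping Y the toolpath is (34.108,12.357) → (41.765,9.477) → (53.534,13.833) → (65.287,20.339) → (72.894,23.911) → (72.227,19.460).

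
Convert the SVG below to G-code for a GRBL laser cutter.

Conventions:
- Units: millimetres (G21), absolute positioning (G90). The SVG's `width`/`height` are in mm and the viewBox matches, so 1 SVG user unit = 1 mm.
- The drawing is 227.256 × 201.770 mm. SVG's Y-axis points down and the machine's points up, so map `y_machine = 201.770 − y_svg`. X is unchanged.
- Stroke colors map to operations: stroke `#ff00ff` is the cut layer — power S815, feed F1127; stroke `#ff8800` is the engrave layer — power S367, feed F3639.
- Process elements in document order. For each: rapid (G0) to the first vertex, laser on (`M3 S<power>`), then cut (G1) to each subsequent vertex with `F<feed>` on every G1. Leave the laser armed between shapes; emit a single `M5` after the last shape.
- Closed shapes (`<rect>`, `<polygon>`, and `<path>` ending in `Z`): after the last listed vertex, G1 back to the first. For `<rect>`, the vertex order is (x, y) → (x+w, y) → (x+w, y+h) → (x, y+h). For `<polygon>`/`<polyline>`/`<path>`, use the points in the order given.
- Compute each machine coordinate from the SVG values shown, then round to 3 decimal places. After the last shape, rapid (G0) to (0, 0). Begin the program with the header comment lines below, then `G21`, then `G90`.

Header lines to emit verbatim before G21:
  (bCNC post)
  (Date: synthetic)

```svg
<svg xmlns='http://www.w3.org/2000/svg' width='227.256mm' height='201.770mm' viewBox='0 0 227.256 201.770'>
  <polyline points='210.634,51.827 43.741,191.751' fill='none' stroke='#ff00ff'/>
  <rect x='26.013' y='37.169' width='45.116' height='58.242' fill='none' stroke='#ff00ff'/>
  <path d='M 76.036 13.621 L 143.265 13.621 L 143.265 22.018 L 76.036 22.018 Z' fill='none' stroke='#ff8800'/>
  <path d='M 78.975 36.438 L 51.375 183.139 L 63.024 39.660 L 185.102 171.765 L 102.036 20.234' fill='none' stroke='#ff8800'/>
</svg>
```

1 u = 1 mm; y_m = 201.770 − y.

[1] `<polyline>` line segment, #ff00ff→cut S815 F1127: (210.634,149.943) → (43.741,10.019)

[2] `<rect>` rectangle, #ff00ff→cut S815 F1127: (26.013,164.601) → (71.129,164.601) → (71.129,106.359) → (26.013,106.359) → (26.013,164.601) (closed)

[3] `<path>` rectangle, #ff8800→engrave S367 F3639: (76.036,188.149) → (143.265,188.149) → (143.265,179.752) → (76.036,179.752) → (76.036,188.149) (closed)

[4] `<path>` open polyline, #ff8800→engrave S367 F3639: (78.975,165.332) → (51.375,18.631) → (63.024,162.110) → (185.102,30.005) → (102.036,181.536)

(bCNC post)
(Date: synthetic)
G21
G90
G0 X210.634 Y149.943
M3 S815
G1 X43.741 Y10.019 F1127
G0 X26.013 Y164.601
M3 S815
G1 X71.129 Y164.601 F1127
G1 X71.129 Y106.359 F1127
G1 X26.013 Y106.359 F1127
G1 X26.013 Y164.601 F1127
G0 X76.036 Y188.149
M3 S367
G1 X143.265 Y188.149 F3639
G1 X143.265 Y179.752 F3639
G1 X76.036 Y179.752 F3639
G1 X76.036 Y188.149 F3639
G0 X78.975 Y165.332
M3 S367
G1 X51.375 Y18.631 F3639
G1 X63.024 Y162.110 F3639
G1 X185.102 Y30.005 F3639
G1 X102.036 Y181.536 F3639
M5
G0 X0.000 Y0.000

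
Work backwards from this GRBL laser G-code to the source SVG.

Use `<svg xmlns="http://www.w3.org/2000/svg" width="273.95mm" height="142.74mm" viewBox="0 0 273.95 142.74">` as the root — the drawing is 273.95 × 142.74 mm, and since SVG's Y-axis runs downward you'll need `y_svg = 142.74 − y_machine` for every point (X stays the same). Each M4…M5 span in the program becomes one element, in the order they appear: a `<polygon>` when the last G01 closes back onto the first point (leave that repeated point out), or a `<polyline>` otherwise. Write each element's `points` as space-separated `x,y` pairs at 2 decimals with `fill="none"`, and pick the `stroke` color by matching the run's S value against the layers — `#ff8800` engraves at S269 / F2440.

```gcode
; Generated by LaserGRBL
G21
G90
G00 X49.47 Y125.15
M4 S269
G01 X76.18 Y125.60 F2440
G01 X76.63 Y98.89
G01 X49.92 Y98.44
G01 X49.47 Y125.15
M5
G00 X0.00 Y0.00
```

<svg xmlns="http://www.w3.org/2000/svg" width="273.95mm" height="142.74mm" viewBox="0 0 273.95 142.74">
  <polygon points="49.47,17.59 76.18,17.14 76.63,43.85 49.92,44.30" fill="none" stroke="#ff8800"/>
</svg>

y_svg = 142.74 − y_m. Every run uses S269, so all elements get stroke `#ff8800` (engrave).

[1] closed run; points: 49.47,17.59 76.18,17.14 76.63,43.85 49.92,44.30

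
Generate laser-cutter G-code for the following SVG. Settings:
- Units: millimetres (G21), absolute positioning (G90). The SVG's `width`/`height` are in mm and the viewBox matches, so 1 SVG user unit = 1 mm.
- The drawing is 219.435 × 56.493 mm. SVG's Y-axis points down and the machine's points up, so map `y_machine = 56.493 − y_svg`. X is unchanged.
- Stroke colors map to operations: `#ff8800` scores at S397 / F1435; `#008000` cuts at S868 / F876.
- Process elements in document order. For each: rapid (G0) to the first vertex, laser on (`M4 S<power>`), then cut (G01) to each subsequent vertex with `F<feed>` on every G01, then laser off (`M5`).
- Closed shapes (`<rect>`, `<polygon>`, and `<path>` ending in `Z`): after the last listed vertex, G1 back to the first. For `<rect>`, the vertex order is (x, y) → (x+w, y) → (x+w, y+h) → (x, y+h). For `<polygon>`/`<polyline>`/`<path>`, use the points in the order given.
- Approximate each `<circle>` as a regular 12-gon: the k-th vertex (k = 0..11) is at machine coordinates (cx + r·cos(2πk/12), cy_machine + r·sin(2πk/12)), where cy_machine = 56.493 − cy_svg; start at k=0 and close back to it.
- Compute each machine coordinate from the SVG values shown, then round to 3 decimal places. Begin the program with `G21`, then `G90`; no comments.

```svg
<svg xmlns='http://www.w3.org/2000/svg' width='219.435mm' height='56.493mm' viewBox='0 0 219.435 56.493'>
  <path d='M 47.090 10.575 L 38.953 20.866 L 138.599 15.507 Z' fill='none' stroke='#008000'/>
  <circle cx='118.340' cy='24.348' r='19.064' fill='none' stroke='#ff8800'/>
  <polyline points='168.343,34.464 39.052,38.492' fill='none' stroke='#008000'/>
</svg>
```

1 u = 1 mm; y_m = 56.493 − y.

[1] `<path>` closed polygon, #008000→cut S868 F876: (47.090,45.918) → (38.953,35.627) → (138.599,40.986) → (47.090,45.918) (closed)

[2] `<circle>` circle, #ff8800→score S397 F1435: (137.404,32.145) → (134.850,41.677) → (127.872,48.655) → (118.340,51.209) → (108.808,48.655) → (101.830,41.677) → (99.276,32.145) → (101.830,22.613) → (108.808,15.635) → (118.340,13.081) → (127.872,15.635) → (134.850,22.613) → (137.404,32.145) (closed)

[3] `<polyline>` line segment, #008000→cut S868 F876: (168.343,22.029) → (39.052,18.001)

G21
G90
G0 X47.090 Y45.918
M4 S868
G01 X38.953 Y35.627 F876
G01 X138.599 Y40.986 F876
G01 X47.090 Y45.918 F876
M5
G0 X137.404 Y32.145
M4 S397
G01 X134.850 Y41.677 F1435
G01 X127.872 Y48.655 F1435
G01 X118.340 Y51.209 F1435
G01 X108.808 Y48.655 F1435
G01 X101.830 Y41.677 F1435
G01 X99.276 Y32.145 F1435
G01 X101.830 Y22.613 F1435
G01 X108.808 Y15.635 F1435
G01 X118.340 Y13.081 F1435
G01 X127.872 Y15.635 F1435
G01 X134.850 Y22.613 F1435
G01 X137.404 Y32.145 F1435
M5
G0 X168.343 Y22.029
M4 S868
G01 X39.052 Y18.001 F876
M5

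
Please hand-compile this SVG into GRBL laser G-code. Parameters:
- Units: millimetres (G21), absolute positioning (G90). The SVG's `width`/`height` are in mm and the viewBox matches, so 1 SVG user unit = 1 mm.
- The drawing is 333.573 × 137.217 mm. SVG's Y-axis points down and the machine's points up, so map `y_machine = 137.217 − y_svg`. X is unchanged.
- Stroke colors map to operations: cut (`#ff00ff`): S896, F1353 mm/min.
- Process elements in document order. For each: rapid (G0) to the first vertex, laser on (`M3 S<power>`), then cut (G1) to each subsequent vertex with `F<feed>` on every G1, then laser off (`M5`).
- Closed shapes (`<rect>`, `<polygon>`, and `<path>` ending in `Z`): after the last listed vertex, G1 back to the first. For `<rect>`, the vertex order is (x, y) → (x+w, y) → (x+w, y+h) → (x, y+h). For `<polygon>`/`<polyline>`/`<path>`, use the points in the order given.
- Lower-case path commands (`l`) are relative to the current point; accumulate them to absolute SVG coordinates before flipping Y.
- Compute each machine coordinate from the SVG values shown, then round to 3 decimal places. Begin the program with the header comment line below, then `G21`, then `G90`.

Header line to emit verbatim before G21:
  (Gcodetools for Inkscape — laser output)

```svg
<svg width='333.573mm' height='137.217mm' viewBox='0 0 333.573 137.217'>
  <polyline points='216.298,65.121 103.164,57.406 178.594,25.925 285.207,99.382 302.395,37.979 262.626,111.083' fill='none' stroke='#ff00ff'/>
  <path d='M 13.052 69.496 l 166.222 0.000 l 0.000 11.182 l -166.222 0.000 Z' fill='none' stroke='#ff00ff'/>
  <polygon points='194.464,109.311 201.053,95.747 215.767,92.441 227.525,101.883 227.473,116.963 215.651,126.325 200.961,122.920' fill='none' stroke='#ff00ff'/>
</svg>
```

1 u = 1 mm; y_m = 137.217 − y.

[1] `<polyline>` open polyline, #ff00ff→cut S896 F1353: (216.298,72.096) → (103.164,79.811) → (178.594,111.292) → (285.207,37.835) → (302.395,99.238) → (262.626,26.134)

[2] `<path>` rectangle, #ff00ff→cut S896 F1353: (13.052,67.721) → (179.274,67.721) → (179.274,56.539) → (13.052,56.539) → (13.052,67.721) (closed)

[3] `<polygon>` regular polygon, #ff00ff→cut S896 F1353: (194.464,27.906) → (201.053,41.470) → (215.767,44.776) → (227.525,35.334) → (227.473,20.254) → (215.651,10.892) → (200.961,14.297) → (194.464,27.906) (closed)

(Gcodetools for Inkscape — laser output)
G21
G90
G0 X216.298 Y72.096
M3 S896
G1 X103.164 Y79.811 F1353
G1 X178.594 Y111.292 F1353
G1 X285.207 Y37.835 F1353
G1 X302.395 Y99.238 F1353
G1 X262.626 Y26.134 F1353
M5
G0 X13.052 Y67.721
M3 S896
G1 X179.274 Y67.721 F1353
G1 X179.274 Y56.539 F1353
G1 X13.052 Y56.539 F1353
G1 X13.052 Y67.721 F1353
M5
G0 X194.464 Y27.906
M3 S896
G1 X201.053 Y41.470 F1353
G1 X215.767 Y44.776 F1353
G1 X227.525 Y35.334 F1353
G1 X227.473 Y20.254 F1353
G1 X215.651 Y10.892 F1353
G1 X200.961 Y14.297 F1353
G1 X194.464 Y27.906 F1353
M5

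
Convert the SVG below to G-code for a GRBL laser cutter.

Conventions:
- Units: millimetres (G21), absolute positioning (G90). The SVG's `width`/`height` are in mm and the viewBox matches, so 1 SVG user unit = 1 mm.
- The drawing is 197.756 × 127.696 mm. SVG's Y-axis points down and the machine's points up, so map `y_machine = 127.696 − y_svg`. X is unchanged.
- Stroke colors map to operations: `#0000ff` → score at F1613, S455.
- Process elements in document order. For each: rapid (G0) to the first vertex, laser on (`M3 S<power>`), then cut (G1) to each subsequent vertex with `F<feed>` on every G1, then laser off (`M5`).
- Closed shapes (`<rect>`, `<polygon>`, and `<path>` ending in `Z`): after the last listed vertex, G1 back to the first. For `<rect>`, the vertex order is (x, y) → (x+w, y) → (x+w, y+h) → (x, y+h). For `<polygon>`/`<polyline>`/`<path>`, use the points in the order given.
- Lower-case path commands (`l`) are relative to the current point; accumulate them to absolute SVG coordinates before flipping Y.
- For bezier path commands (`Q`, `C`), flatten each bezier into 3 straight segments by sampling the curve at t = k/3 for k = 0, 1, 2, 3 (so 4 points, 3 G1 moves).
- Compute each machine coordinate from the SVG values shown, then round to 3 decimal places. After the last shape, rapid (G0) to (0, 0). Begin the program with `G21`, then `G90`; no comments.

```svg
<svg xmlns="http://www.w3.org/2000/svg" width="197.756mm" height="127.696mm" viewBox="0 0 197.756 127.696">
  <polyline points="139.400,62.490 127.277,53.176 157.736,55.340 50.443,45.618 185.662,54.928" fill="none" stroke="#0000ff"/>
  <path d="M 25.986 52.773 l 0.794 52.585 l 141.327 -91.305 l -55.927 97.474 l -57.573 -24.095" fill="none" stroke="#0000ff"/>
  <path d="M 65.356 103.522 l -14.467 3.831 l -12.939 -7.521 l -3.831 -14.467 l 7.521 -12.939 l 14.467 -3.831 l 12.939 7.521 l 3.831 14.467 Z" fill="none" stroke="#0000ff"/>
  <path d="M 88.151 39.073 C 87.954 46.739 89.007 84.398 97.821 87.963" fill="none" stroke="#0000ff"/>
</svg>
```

Since the viewBox matches the mm dimensions, user units are millimetres directly. The only transform is the Y-flip y_m = 127.696 − y_svg.

Shape 1 is a open polyline drawn with `<polyline>`. Its stroke #0000ff means score at S455, F1613. After flipping Y the toolpath is (139.400,65.206) → (127.277,74.520) → (157.736,72.356) → (50.443,82.078) → (185.662,72.768).

Shape 2 is a open polyline drawn with `<path>`. Its stroke #0000ff means score at S455, F1613. After flipping Y the toolpath is (25.986,74.923) → (26.780,22.338) → (168.107,113.643) → (112.180,16.169) → (54.607,40.264).

Shape 3 is a regular polygon drawn with `<path>`. Its stroke #0000ff means score at S455, F1613. After flipping Y the toolpath is (65.356,24.174) → (50.889,20.343) → (37.950,27.864) → (34.119,42.331) → (41.640,55.270) → (56.107,59.101) → (69.046,51.580) → (72.877,37.113) → (65.356,24.174), returning to the start.

Shape 4 is a cubic bezier drawn with `<path>`. Its stroke #0000ff means score at S455, F1613. After flipping Y the toolpath is (88.151,88.623) → (88.612,73.333) → (91.353,52.289) → (97.821,39.733).

G21
G90
G0 X139.400 Y65.206
M3 S455
G1 X127.277 Y74.520 F1613
G1 X157.736 Y72.356 F1613
G1 X50.443 Y82.078 F1613
G1 X185.662 Y72.768 F1613
M5
G0 X25.986 Y74.923
M3 S455
G1 X26.780 Y22.338 F1613
G1 X168.107 Y113.643 F1613
G1 X112.180 Y16.169 F1613
G1 X54.607 Y40.264 F1613
M5
G0 X65.356 Y24.174
M3 S455
G1 X50.889 Y20.343 F1613
G1 X37.950 Y27.864 F1613
G1 X34.119 Y42.331 F1613
G1 X41.640 Y55.270 F1613
G1 X56.107 Y59.101 F1613
G1 X69.046 Y51.580 F1613
G1 X72.877 Y37.113 F1613
G1 X65.356 Y24.174 F1613
M5
G0 X88.151 Y88.623
M3 S455
G1 X88.612 Y73.333 F1613
G1 X91.353 Y52.289 F1613
G1 X97.821 Y39.733 F1613
M5
G0 X0.000 Y0.000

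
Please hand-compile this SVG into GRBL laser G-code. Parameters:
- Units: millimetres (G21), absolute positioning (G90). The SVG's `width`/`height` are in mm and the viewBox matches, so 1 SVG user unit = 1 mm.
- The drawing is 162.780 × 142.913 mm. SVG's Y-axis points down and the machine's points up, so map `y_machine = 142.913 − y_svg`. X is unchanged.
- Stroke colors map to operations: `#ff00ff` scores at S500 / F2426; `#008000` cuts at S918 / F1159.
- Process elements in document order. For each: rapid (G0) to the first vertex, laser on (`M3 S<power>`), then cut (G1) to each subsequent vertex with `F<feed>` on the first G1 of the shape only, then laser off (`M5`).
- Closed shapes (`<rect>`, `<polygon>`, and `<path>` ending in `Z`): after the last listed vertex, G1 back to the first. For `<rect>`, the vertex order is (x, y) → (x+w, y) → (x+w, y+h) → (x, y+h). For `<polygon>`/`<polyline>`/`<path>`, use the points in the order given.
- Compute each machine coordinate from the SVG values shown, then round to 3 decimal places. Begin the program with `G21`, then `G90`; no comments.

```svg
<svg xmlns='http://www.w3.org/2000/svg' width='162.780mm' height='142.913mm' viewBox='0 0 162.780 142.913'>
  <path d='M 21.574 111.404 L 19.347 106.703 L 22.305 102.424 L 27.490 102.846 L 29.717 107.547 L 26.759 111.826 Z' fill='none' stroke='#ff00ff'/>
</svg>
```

G21
G90
G0 X21.574 Y31.509
M3 S500
G1 X19.347 Y36.210 F2426
G1 X22.305 Y40.489
G1 X27.490 Y40.067
G1 X29.717 Y35.366
G1 X26.759 Y31.087
G1 X21.574 Y31.509
M5

1 u = 1 mm; y_m = 142.913 − y.

[1] `<path>` regular polygon, #ff00ff→score S500 F2426: (21.574,31.509) → (19.347,36.210) → (22.305,40.489) → (27.490,40.067) → (29.717,35.366) → (26.759,31.087) → (21.574,31.509) (closed)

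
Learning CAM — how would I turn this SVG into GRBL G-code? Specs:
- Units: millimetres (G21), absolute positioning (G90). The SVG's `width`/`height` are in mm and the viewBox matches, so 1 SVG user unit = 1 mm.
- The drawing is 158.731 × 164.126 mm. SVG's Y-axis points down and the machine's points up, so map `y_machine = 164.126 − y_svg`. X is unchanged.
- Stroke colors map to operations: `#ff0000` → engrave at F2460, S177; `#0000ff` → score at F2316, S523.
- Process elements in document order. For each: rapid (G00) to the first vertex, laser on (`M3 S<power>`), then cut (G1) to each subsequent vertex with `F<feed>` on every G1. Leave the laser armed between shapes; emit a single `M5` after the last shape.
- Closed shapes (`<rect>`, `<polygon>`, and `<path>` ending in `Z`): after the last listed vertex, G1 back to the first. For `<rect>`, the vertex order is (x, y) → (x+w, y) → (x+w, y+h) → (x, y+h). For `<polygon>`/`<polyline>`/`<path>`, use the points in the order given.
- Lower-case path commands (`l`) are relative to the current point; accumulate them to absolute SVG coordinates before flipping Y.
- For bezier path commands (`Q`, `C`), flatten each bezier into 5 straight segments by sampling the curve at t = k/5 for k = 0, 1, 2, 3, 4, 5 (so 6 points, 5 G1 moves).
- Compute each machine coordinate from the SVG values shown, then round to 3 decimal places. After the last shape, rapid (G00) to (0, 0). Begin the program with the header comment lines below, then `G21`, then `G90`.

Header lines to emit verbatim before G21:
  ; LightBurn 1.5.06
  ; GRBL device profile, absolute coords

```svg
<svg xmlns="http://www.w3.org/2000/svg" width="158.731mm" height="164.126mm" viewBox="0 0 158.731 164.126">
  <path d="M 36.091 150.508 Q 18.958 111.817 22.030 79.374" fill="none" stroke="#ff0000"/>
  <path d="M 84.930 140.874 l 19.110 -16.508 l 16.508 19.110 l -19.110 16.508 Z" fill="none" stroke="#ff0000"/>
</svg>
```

; LightBurn 1.5.06
; GRBL device profile, absolute coords
G21
G90
G00 X36.091 Y13.618
M3 S177
G1 X30.046 Y28.844 F2460
G1 X25.617 Y43.571 F2460
G1 X22.805 Y57.798 F2460
G1 X21.609 Y71.525 F2460
G1 X22.030 Y84.752 F2460
G00 X84.930 Y23.252
M3 S177
G1 X104.040 Y39.760 F2460
G1 X120.548 Y20.650 F2460
G1 X101.438 Y4.142 F2460
G1 X84.930 Y23.252 F2460
M5
G00 X0.000 Y0.000

Since the viewBox matches the mm dimensions, user units are millimetres directly. The only transform is the Y-flip y_m = 164.126 − y_svg.

Shape 1 is a quadratic bezier drawn with `<path>`. Its stroke #ff0000 means engrave at S177, F2460. After flipping Y the toolpath is (36.091,13.618) → (30.046,28.844) → (25.617,43.571) → (22.805,57.798) → (21.609,71.525) → (22.030,84.752).

Shape 2 is a regular polygon drawn with `<path>`. Its stroke #ff0000 means engrave at S177, F2460. After flipping Y the toolpath is (84.930,23.252) → (104.040,39.760) → (120.548,20.650) → (101.438,4.142) → (84.930,23.252), returning to the start.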